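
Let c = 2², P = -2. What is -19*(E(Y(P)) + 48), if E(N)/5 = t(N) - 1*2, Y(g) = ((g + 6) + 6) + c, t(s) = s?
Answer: -2052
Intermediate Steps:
c = 4
Y(g) = 16 + g (Y(g) = ((g + 6) + 6) + 4 = ((6 + g) + 6) + 4 = (12 + g) + 4 = 16 + g)
E(N) = -10 + 5*N (E(N) = 5*(N - 1*2) = 5*(N - 2) = 5*(-2 + N) = -10 + 5*N)
-19*(E(Y(P)) + 48) = -19*((-10 + 5*(16 - 2)) + 48) = -19*((-10 + 5*14) + 48) = -19*((-10 + 70) + 48) = -19*(60 + 48) = -19*108 = -2052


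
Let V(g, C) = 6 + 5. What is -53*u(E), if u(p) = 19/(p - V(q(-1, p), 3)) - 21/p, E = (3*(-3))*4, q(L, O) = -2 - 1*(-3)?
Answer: -5353/564 ≈ -9.4911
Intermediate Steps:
q(L, O) = 1 (q(L, O) = -2 + 3 = 1)
V(g, C) = 11
E = -36 (E = -9*4 = -36)
u(p) = -21/p + 19/(-11 + p) (u(p) = 19/(p - 1*11) - 21/p = 19/(p - 11) - 21/p = 19/(-11 + p) - 21/p = -21/p + 19/(-11 + p))
-53*u(E) = -53*(231 - 2*(-36))/((-36)*(-11 - 36)) = -(-53)*(231 + 72)/(36*(-47)) = -(-53)*(-1)*303/(36*47) = -53*101/564 = -5353/564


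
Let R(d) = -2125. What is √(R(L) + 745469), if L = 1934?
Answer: 4*√46459 ≈ 862.17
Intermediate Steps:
√(R(L) + 745469) = √(-2125 + 745469) = √743344 = 4*√46459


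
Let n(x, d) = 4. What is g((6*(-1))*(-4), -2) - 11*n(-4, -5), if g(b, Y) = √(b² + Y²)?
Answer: -44 + 2*√145 ≈ -19.917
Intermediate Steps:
g(b, Y) = √(Y² + b²)
g((6*(-1))*(-4), -2) - 11*n(-4, -5) = √((-2)² + ((6*(-1))*(-4))²) - 11*4 = √(4 + (-6*(-4))²) - 44 = √(4 + 24²) - 44 = √(4 + 576) - 44 = √580 - 44 = 2*√145 - 44 = -44 + 2*√145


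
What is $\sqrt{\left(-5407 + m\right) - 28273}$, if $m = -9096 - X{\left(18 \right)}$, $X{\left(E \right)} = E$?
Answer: $i \sqrt{42794} \approx 206.87 i$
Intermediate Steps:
$m = -9114$ ($m = -9096 - 18 = -9114$)
$\sqrt{\left(-5407 + m\right) - 28273} = \sqrt{\left(-5407 - 9114\right) - 28273} = \sqrt{-14521 - 28273} = \sqrt{-42794} = i \sqrt{42794}$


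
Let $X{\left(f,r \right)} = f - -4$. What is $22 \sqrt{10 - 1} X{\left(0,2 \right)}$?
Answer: $264$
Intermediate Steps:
$X{\left(f,r \right)} = 4 + f$ ($X{\left(f,r \right)} = f + 4 = 4 + f$)
$22 \sqrt{10 - 1} X{\left(0,2 \right)} = 22 \sqrt{10 - 1} \left(4 + 0\right) = 22 \sqrt{9} \cdot 4 = 22 \cdot 3 \cdot 4 = 66 \cdot 4 = 264$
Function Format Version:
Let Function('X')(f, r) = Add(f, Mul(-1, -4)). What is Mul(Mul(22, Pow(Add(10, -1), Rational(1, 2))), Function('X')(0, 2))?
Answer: 264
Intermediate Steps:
Function('X')(f, r) = Add(4, f) (Function('X')(f, r) = Add(f, 4) = Add(4, f))
Mul(Mul(22, Pow(Add(10, -1), Rational(1, 2))), Function('X')(0, 2)) = Mul(Mul(22, Pow(Add(10, -1), Rational(1, 2))), Add(4, 0)) = Mul(Mul(22, Pow(9, Rational(1, 2))), 4) = Mul(Mul(22, 3), 4) = Mul(66, 4) = 264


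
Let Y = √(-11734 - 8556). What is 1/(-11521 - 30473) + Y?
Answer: -1/41994 + I*√20290 ≈ -2.3813e-5 + 142.44*I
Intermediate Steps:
Y = I*√20290 (Y = √(-20290) = I*√20290 ≈ 142.44*I)
1/(-11521 - 30473) + Y = 1/(-11521 - 30473) + I*√20290 = 1/(-41994) + I*√20290 = -1/41994 + I*√20290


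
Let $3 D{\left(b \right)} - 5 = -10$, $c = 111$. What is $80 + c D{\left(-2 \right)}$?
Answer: $-105$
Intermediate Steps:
$D{\left(b \right)} = - \frac{5}{3}$ ($D{\left(b \right)} = \frac{5}{3} + \frac{1}{3} \left(-10\right) = \frac{5}{3} - \frac{10}{3} = - \frac{5}{3}$)
$80 + c D{\left(-2 \right)} = 80 + 111 \left(- \frac{5}{3}\right) = 80 - 185 = -105$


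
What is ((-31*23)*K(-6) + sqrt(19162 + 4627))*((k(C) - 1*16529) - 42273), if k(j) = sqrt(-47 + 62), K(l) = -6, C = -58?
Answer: -(4278 + sqrt(23789))*(58802 - sqrt(15)) ≈ -2.6061e+8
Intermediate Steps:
k(j) = sqrt(15)
((-31*23)*K(-6) + sqrt(19162 + 4627))*((k(C) - 1*16529) - 42273) = (-31*23*(-6) + sqrt(19162 + 4627))*((sqrt(15) - 1*16529) - 42273) = (-713*(-6) + sqrt(23789))*((sqrt(15) - 16529) - 42273) = (4278 + sqrt(23789))*((-16529 + sqrt(15)) - 42273) = (4278 + sqrt(23789))*(-58802 + sqrt(15)) = (-58802 + sqrt(15))*(4278 + sqrt(23789))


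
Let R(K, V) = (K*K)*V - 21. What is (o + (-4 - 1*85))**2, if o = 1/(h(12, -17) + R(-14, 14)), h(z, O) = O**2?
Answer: 71859916489/9072144 ≈ 7920.9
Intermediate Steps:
R(K, V) = -21 + V*K**2 (R(K, V) = K**2*V - 21 = V*K**2 - 21 = -21 + V*K**2)
o = 1/3012 (o = 1/((-17)**2 + (-21 + 14*(-14)**2)) = 1/(289 + (-21 + 14*196)) = 1/(289 + (-21 + 2744)) = 1/(289 + 2723) = 1/3012 ≈ 0.00033201)
(o + (-4 - 1*85))**2 = (1/3012 + (-4 - 1*85))**2 = (1/3012 + (-4 - 85))**2 = (1/3012 - 89)**2 = (-268067/3012)**2 = 71859916489/9072144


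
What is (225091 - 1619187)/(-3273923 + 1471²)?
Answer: 697048/555041 ≈ 1.2558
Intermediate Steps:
(225091 - 1619187)/(-3273923 + 1471²) = -1394096/(-3273923 + 2163841) = -1394096/(-1110082) = -1394096*(-1/1110082) = 697048/555041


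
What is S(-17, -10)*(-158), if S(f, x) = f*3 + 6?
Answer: 7110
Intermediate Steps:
S(f, x) = 6 + 3*f (S(f, x) = 3*f + 6 = 6 + 3*f)
S(-17, -10)*(-158) = (6 + 3*(-17))*(-158) = (6 - 51)*(-158) = -45*(-158) = 7110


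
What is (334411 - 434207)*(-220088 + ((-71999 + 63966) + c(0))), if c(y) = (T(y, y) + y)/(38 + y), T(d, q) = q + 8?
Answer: 432545303820/19 ≈ 2.2766e+10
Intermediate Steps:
T(d, q) = 8 + q
c(y) = (8 + 2*y)/(38 + y) (c(y) = ((8 + y) + y)/(38 + y) = (8 + 2*y)/(38 + y))
(334411 - 434207)*(-220088 + ((-71999 + 63966) + c(0))) = (334411 - 434207)*(-220088 + ((-71999 + 63966) + 2*(4 + 0)/(38 + 0))) = -99796*(-220088 + (-8033 + 2*4/38)) = -99796*(-220088 + (-8033 + 2*(1/38)*4)) = -99796*(-220088 + (-8033 + 4/19)) = -99796*(-220088 - 152623/19) = -99796*(-4334295/19) = 432545303820/19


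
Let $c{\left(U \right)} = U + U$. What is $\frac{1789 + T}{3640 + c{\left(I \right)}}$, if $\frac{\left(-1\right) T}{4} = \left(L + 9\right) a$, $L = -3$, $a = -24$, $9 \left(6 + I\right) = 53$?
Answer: $\frac{1935}{2978} \approx 0.64977$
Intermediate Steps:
$I = - \frac{1}{9}$ ($I = -6 + \frac{1}{9} \cdot 53 = -6 + \frac{53}{9} = - \frac{1}{9} \approx -0.11111$)
$c{\left(U \right)} = 2 U$
$T = 576$ ($T = - 4 \left(-3 + 9\right) \left(-24\right) = - 4 \cdot 6 \left(-24\right) = \left(-4\right) \left(-144\right) = 576$)
$\frac{1789 + T}{3640 + c{\left(I \right)}} = \frac{1789 + 576}{3640 + 2 \left(- \frac{1}{9}\right)} = \frac{2365}{3640 - \frac{2}{9}} = \frac{2365}{\frac{32758}{9}} = 2365 \cdot \frac{9}{32758} = \frac{1935}{2978}$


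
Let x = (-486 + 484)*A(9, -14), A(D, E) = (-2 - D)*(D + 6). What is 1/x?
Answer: 1/330 ≈ 0.0030303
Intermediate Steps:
A(D, E) = (-2 - D)*(6 + D)
x = 330 (x = (-486 + 484)*(-12 - 1*9² - 8*9) = -2*(-12 - 1*81 - 72) = -2*(-12 - 81 - 72) = -2*(-165) = 330)
1/x = 1/330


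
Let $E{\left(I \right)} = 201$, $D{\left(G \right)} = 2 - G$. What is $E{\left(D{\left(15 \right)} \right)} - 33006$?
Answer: $-32805$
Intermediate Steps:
$E{\left(D{\left(15 \right)} \right)} - 33006 = 201 - 33006 = -32805$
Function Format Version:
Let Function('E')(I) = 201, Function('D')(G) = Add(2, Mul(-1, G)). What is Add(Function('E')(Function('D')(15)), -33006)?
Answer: -32805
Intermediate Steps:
Add(Function('E')(Function('D')(15)), -33006) = Add(201, -33006) = -32805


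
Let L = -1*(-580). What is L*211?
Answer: 122380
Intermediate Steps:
L = 580
L*211 = 580*211 = 122380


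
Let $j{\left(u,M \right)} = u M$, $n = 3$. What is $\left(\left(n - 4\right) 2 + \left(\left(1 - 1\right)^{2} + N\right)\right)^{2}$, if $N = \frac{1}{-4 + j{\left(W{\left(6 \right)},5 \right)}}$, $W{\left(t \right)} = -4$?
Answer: $\frac{2401}{576} \approx 4.1684$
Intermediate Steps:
$j{\left(u,M \right)} = M u$
$N = - \frac{1}{24}$ ($N = \frac{1}{-4 + 5 \left(-4\right)} = \frac{1}{-4 - 20} = \frac{1}{-24} = - \frac{1}{24} \approx -0.041667$)
$\left(\left(n - 4\right) 2 + \left(\left(1 - 1\right)^{2} + N\right)\right)^{2} = \left(\left(3 - 4\right) 2 - \left(\frac{1}{24} - \left(1 - 1\right)^{2}\right)\right)^{2} = \left(\left(-1\right) 2 - \left(\frac{1}{24} - 0^{2}\right)\right)^{2} = \left(-2 + \left(0 - \frac{1}{24}\right)\right)^{2} = \left(-2 - \frac{1}{24}\right)^{2} = \left(- \frac{49}{24}\right)^{2} = \frac{2401}{576}$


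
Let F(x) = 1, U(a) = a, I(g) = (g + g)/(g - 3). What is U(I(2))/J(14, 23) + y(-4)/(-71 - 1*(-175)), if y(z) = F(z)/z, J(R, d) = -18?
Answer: 823/3744 ≈ 0.21982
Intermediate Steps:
I(g) = 2*g/(-3 + g) (I(g) = (2*g)/(-3 + g) = 2*g/(-3 + g))
y(z) = 1/z
U(I(2))/J(14, 23) + y(-4)/(-71 - 1*(-175)) = (2*2/(-3 + 2))/(-18) + 1/((-4)*(-71 - 1*(-175))) = (2*2/(-1))*(-1/18) - 1/(4*(-71 + 175)) = (2*2*(-1))*(-1/18) - ¼/104 = -4*(-1/18) - ¼*1/104 = 2/9 - 1/416 = 823/3744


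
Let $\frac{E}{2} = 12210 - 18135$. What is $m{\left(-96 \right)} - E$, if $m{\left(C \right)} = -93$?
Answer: $11757$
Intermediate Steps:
$E = -11850$ ($E = 2 \left(12210 - 18135\right) = 2 \left(-5925\right) = -11850$)
$m{\left(-96 \right)} - E = -93 - -11850 = -93 + 11850 = 11757$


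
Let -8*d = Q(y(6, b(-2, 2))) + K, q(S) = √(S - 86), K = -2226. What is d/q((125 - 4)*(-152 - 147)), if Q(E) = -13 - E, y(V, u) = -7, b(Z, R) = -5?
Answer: -279*I*√36265/36265 ≈ -1.4651*I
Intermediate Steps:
q(S) = √(-86 + S)
d = 279 (d = -((-13 - 1*(-7)) - 2226)/8 = -((-13 + 7) - 2226)/8 = -(-6 - 2226)/8 = -⅛*(-2232) = 279)
d/q((125 - 4)*(-152 - 147)) = 279/(√(-86 + (125 - 4)*(-152 - 147))) = 279/(√(-86 + 121*(-299))) = 279/(√(-86 - 36179)) = 279/(√(-36265)) = 279/((I*√36265)) = 279*(-I*√36265/36265) = -279*I*√36265/36265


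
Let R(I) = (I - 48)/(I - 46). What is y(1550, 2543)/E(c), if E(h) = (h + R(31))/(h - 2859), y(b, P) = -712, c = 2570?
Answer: 3086520/38567 ≈ 80.030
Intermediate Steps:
R(I) = (-48 + I)/(-46 + I)
E(h) = (17/15 + h)/(-2859 + h) (E(h) = (h + (-48 + 31)/(-46 + 31))/(h - 2859) = (h - 17/(-15))/(-2859 + h) = (h - 1/15*(-17))/(-2859 + h) = (h + 17/15)/(-2859 + h) = (17/15 + h)/(-2859 + h))
y(1550, 2543)/E(c) = -712*(-2859 + 2570)/(17/15 + 2570) = -712/((38567/15)/(-289)) = -712/((-1/289*38567/15)) = -712/(-38567/4335) = -712*(-4335/38567) = 3086520/38567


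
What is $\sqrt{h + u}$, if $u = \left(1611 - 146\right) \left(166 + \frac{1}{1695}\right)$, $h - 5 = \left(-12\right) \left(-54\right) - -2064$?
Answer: $\frac{\sqrt{28259977674}}{339} \approx 495.89$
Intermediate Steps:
$h = 2717$ ($h = 5 - -2712 = 5 + \left(648 + 2064\right) = 5 + 2712 = 2717$)
$u = \frac{82441703}{339}$ ($u = 1465 \left(166 + \frac{1}{1695}\right) = 1465 \cdot \frac{281371}{1695} = \frac{82441703}{339} \approx 2.4319 \cdot 10^{5}$)
$\sqrt{h + u} = \sqrt{2717 + \frac{82441703}{339}} = \sqrt{\frac{83362766}{339}} = \frac{\sqrt{28259977674}}{339}$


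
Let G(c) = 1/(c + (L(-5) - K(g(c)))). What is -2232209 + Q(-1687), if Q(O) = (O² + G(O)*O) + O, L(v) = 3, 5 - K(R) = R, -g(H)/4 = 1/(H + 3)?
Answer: 435226234191/711068 ≈ 6.1207e+5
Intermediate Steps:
g(H) = -4/(3 + H) (g(H) = -4/(H + 3) = -4/(3 + H))
K(R) = 5 - R
G(c) = 1/(-2 + c - 4/(3 + c)) (G(c) = 1/(c + (3 - (5 - (-4)/(3 + c)))) = 1/(c + (3 - (5 + 4/(3 + c)))) = 1/(c + (3 + (-5 - 4/(3 + c)))) = 1/(c + (-2 - 4/(3 + c))) = 1/(-2 + c - 4/(3 + c)))
Q(O) = O + O² + O*(3 + O)/(-10 + O + O²) (Q(O) = (O² + ((3 + O)/(-10 + O + O²))*O) + O = (O² + O*(3 + O)/(-10 + O + O²)) + O = O + O² + O*(3 + O)/(-10 + O + O²))
-2232209 + Q(-1687) = -2232209 - 1687*(-7 + (-1687)³ - 8*(-1687) + 2*(-1687)²)/(-10 - 1687 + (-1687)²) = -2232209 - 1687*(-7 - 4801149703 + 13496 + 2*2845969)/(-10 - 1687 + 2845969) = -2232209 - 1687*(-7 - 4801149703 + 13496 + 5691938)/2844272 = -2232209 - 1687*1/2844272*(-4795444276) = -2232209 + 2022478623403/711068 = 435226234191/711068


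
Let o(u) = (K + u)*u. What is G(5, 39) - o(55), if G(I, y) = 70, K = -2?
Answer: -2845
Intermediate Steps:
o(u) = u*(-2 + u) (o(u) = (-2 + u)*u = u*(-2 + u))
G(5, 39) - o(55) = 70 - 55*(-2 + 55) = 70 - 55*53 = 70 - 1*2915 = 70 - 2915 = -2845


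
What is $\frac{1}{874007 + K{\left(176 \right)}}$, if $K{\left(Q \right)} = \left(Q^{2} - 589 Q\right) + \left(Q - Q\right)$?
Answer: $\frac{1}{801319} \approx 1.2479 \cdot 10^{-6}$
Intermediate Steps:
$K{\left(Q \right)} = Q^{2} - 589 Q$ ($K{\left(Q \right)} = \left(Q^{2} - 589 Q\right) + 0 = Q^{2} - 589 Q$)
$\frac{1}{874007 + K{\left(176 \right)}} = \frac{1}{874007 + 176 \left(-589 + 176\right)} = \frac{1}{874007 + 176 \left(-413\right)} = \frac{1}{874007 - 72688} = \frac{1}{801319}$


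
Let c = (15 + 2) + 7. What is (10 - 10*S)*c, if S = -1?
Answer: 480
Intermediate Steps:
c = 24 (c = 17 + 7 = 24)
(10 - 10*S)*c = (10 - 10*(-1))*24 = (10 + 10)*24 = 20*24 = 480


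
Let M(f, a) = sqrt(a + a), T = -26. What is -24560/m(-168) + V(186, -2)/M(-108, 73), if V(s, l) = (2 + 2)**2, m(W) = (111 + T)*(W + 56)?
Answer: 307/119 + 8*sqrt(146)/73 ≈ 3.9040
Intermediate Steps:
m(W) = 4760 + 85*W (m(W) = (111 - 26)*(W + 56) = 85*(56 + W) = 4760 + 85*W)
M(f, a) = sqrt(2)*sqrt(a) (M(f, a) = sqrt(2*a) = sqrt(2)*sqrt(a))
V(s, l) = 16 (V(s, l) = 4**2 = 16)
-24560/m(-168) + V(186, -2)/M(-108, 73) = -24560/(4760 + 85*(-168)) + 16/((sqrt(2)*sqrt(73))) = -24560/(4760 - 14280) + 16/(sqrt(146)) = -24560/(-9520) + 16*(sqrt(146)/146) = -24560*(-1/9520) + 8*sqrt(146)/73 = 307/119 + 8*sqrt(146)/73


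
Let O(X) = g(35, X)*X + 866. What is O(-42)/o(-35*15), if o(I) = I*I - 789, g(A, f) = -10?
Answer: 643/137418 ≈ 0.0046792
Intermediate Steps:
o(I) = -789 + I² (o(I) = I² - 789 = -789 + I²)
O(X) = 866 - 10*X (O(X) = -10*X + 866 = 866 - 10*X)
O(-42)/o(-35*15) = (866 - 10*(-42))/(-789 + (-35*15)²) = (866 + 420)/(-789 + (-525)²) = 1286/(-789 + 275625) = 1286/274836 = 1286*(1/274836) = 643/137418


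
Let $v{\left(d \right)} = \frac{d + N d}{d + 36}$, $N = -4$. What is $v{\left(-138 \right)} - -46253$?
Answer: $\frac{786232}{17} \approx 46249.0$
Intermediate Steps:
$v{\left(d \right)} = - \frac{3 d}{36 + d}$ ($v{\left(d \right)} = \frac{d - 4 d}{d + 36} = \frac{\left(-3\right) d}{36 + d} = - \frac{3 d}{36 + d}$)
$v{\left(-138 \right)} - -46253 = \left(-3\right) \left(-138\right) \frac{1}{36 - 138} - -46253 = \left(-3\right) \left(-138\right) \frac{1}{-102} + 46253 = \left(-3\right) \left(-138\right) \left(- \frac{1}{102}\right) + 46253 = - \frac{69}{17} + 46253 = \frac{786232}{17}$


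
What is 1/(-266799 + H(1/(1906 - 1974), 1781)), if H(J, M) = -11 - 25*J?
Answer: -68/18143055 ≈ -3.7480e-6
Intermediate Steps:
1/(-266799 + H(1/(1906 - 1974), 1781)) = 1/(-266799 + (-11 - 25/(1906 - 1974))) = 1/(-266799 + (-11 - 25/(-68))) = 1/(-266799 + (-11 - 25*(-1/68))) = 1/(-266799 + (-11 + 25/68)) = 1/(-266799 - 723/68) = 1/(-18143055/68) = -68/18143055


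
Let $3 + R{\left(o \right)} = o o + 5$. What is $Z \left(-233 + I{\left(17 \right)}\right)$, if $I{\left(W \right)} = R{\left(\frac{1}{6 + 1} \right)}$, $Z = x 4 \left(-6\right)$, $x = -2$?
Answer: $- \frac{543264}{49} \approx -11087.0$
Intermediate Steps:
$R{\left(o \right)} = 2 + o^{2}$ ($R{\left(o \right)} = -3 + \left(o o + 5\right) = -3 + \left(o^{2} + 5\right) = -3 + \left(5 + o^{2}\right) = 2 + o^{2}$)
$Z = 48$ ($Z = \left(-2\right) 4 \left(-6\right) = \left(-8\right) \left(-6\right) = 48$)
$I{\left(W \right)} = \frac{99}{49}$ ($I{\left(W \right)} = 2 + \left(\frac{1}{6 + 1}\right)^{2} = 2 + \left(\frac{1}{7}\right)^{2} = 2 + \frac{1}{49} = \frac{99}{49}$)
$Z \left(-233 + I{\left(17 \right)}\right) = 48 \left(-233 + \frac{99}{49}\right) = 48 \left(- \frac{11318}{49}\right) = - \frac{543264}{49}$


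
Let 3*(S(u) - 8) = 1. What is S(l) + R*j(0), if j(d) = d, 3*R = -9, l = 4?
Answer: 25/3 ≈ 8.3333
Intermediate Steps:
R = -3 (R = (⅓)*(-9) = -3)
S(u) = 25/3 (S(u) = 8 + (⅓)*1 = 8 + ⅓ = 25/3)
S(l) + R*j(0) = 25/3 - 3*0 = 25/3 + 0 = 25/3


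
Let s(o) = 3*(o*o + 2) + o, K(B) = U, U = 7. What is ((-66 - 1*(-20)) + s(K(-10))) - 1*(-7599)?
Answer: 7713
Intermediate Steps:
K(B) = 7
s(o) = 6 + o + 3*o² (s(o) = 3*(o² + 2) + o = 3*(2 + o²) + o = (6 + 3*o²) + o = 6 + o + 3*o²)
((-66 - 1*(-20)) + s(K(-10))) - 1*(-7599) = ((-66 - 1*(-20)) + (6 + 7 + 3*7²)) - 1*(-7599) = ((-66 + 20) + (6 + 7 + 3*49)) + 7599 = (-46 + (6 + 7 + 147)) + 7599 = (-46 + 160) + 7599 = 114 + 7599 = 7713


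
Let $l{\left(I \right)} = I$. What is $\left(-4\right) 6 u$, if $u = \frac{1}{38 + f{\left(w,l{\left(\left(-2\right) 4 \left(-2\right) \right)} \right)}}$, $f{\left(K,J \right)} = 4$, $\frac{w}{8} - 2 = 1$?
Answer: $- \frac{4}{7} \approx -0.57143$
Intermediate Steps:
$w = 24$ ($w = 16 + 8 \cdot 1 = 16 + 8 = 24$)
$u = \frac{1}{42}$ ($u = \frac{1}{38 + 4} = \frac{1}{42} \approx 0.02381$)
$\left(-4\right) 6 u = \left(-4\right) 6 \cdot \frac{1}{42} = \left(-24\right) \frac{1}{42} = - \frac{4}{7}$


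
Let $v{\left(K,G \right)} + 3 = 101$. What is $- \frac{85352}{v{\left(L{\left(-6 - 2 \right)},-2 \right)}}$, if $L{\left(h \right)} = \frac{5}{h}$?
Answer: $- \frac{42676}{49} \approx -870.94$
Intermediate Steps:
$v{\left(K,G \right)} = 98$ ($v{\left(K,G \right)} = -3 + 101 = 98$)
$- \frac{85352}{v{\left(L{\left(-6 - 2 \right)},-2 \right)}} = - \frac{85352}{98} = \left(-85352\right) \frac{1}{98} = - \frac{42676}{49}$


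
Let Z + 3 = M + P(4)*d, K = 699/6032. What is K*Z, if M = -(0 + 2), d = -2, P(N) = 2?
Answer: -6291/6032 ≈ -1.0429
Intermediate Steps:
M = -2 (M = -1*2 = -2)
K = 699/6032 (K = 699*(1/6032) = 699/6032 ≈ 0.11588)
Z = -9 (Z = -3 + (-2 + 2*(-2)) = -3 + (-2 - 4) = -3 - 6 = -9)
K*Z = (699/6032)*(-9) = -6291/6032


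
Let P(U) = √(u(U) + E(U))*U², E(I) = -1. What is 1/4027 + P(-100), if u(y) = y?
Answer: 1/4027 + 10000*I*√101 ≈ 0.00024832 + 1.005e+5*I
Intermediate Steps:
P(U) = U²*√(-1 + U) (P(U) = √(U - 1)*U² = √(-1 + U)*U² = U²*√(-1 + U))
1/4027 + P(-100) = 1/4027 + (-100)²*√(-1 - 100) = 1/4027 + 10000*√(-101) = 1/4027 + 10000*(I*√101) = 1/4027 + 10000*I*√101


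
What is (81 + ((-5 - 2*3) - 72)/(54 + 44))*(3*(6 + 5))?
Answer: 259215/98 ≈ 2645.1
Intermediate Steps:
(81 + ((-5 - 2*3) - 72)/(54 + 44))*(3*(6 + 5)) = (81 + ((-5 - 6) - 72)/98)*(3*11) = (81 + (-11 - 72)*(1/98))*33 = (81 - 83*1/98)*33 = (81 - 83/98)*33 = (7855/98)*33 = 259215/98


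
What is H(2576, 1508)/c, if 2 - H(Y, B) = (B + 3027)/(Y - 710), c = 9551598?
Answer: -803/17823281868 ≈ -4.5053e-8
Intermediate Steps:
H(Y, B) = 2 - (3027 + B)/(-710 + Y) (H(Y, B) = 2 - (B + 3027)/(Y - 710) = 2 - (3027 + B)/(-710 + Y))
H(2576, 1508)/c = ((-4447 - 1*1508 + 2*2576)/(-710 + 2576))/9551598 = ((-4447 - 1508 + 5152)/1866)*(1/9551598) = ((1/1866)*(-803))*(1/9551598) = -803/1866*1/9551598 = -803/17823281868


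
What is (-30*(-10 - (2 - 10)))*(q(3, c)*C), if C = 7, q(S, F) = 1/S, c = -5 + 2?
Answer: 140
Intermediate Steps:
c = -3
(-30*(-10 - (2 - 10)))*(q(3, c)*C) = (-30*(-10 - (2 - 10)))*(7/3) = (-30*(-10 - 1*(-8)))*((1/3)*7) = -30*(-10 + 8)*(7/3) = -30*(-2)*(7/3) = 60*(7/3) = 140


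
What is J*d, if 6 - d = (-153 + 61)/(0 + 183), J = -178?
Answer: -211820/183 ≈ -1157.5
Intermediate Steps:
d = 1190/183 (d = 6 - (-153 + 61)/(0 + 183) = 6 - (-92)/183 = 6 - 1*(-92/183) = 6 + 92/183 = 1190/183 ≈ 6.5027)
J*d = -178*1190/183 = -211820/183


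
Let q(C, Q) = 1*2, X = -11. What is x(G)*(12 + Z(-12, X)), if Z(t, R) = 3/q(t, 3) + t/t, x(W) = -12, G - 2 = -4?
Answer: -174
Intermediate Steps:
G = -2 (G = 2 - 4 = -2)
q(C, Q) = 2
Z(t, R) = 5/2 (Z(t, R) = 3/2 + t/t = 3*(½) + 1 = 3/2 + 1 = 5/2)
x(G)*(12 + Z(-12, X)) = -12*(12 + 5/2) = -12*29/2 = -174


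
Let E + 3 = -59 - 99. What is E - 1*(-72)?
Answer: -89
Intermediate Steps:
E = -161 (E = -3 + (-59 - 99) = -3 - 158 = -161)
E - 1*(-72) = -161 - 1*(-72) = -161 + 72 = -89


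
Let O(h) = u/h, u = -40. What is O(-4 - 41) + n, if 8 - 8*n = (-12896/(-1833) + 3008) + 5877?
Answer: -3754939/3384 ≈ -1109.6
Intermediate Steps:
O(h) = -40/h
n = -1252649/1128 (n = 1 - ((-12896/(-1833) + 3008) + 5877)/8 = 1 - ((-12896*(-1/1833) + 3008) + 5877)/8 = 1 - ((992/141 + 3008) + 5877)/8 = 1 - (425120/141 + 5877)/8 = 1 - 1/8*1253777/141 = 1 - 1253777/1128 = -1252649/1128 ≈ -1110.5)
O(-4 - 41) + n = -40/(-4 - 41) - 1252649/1128 = -40/(-45) - 1252649/1128 = -40*(-1/45) - 1252649/1128 = 8/9 - 1252649/1128 = -3754939/3384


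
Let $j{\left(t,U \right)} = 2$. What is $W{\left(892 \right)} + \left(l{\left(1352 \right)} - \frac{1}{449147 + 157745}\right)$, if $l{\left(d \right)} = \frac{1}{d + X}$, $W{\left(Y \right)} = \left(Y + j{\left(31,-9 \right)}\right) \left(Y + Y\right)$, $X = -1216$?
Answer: $\frac{32909607341577}{20634328} \approx 1.5949 \cdot 10^{6}$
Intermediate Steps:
$W{\left(Y \right)} = 2 Y \left(2 + Y\right)$ ($W{\left(Y \right)} = \left(Y + 2\right) \left(Y + Y\right) = \left(2 + Y\right) 2 Y = 2 Y \left(2 + Y\right)$)
$l{\left(d \right)} = \frac{1}{-1216 + d}$ ($l{\left(d \right)} = \frac{1}{d - 1216} = \frac{1}{-1216 + d}$)
$W{\left(892 \right)} + \left(l{\left(1352 \right)} - \frac{1}{449147 + 157745}\right) = 2 \cdot 892 \left(2 + 892\right) + \left(\frac{1}{-1216 + 1352} - \frac{1}{449147 + 157745}\right) = 2 \cdot 892 \cdot 894 + \left(\frac{1}{136} - \frac{1}{606892}\right) = 1594896 + \left(\frac{1}{136} - \frac{1}{606892}\right) = 1594896 + \frac{151689}{20634328} = \frac{32909607341577}{20634328}$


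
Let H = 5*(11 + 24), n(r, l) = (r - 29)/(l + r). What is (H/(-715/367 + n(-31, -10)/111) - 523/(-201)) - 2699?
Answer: -13410270417/4812007 ≈ -2786.8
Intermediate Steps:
n(r, l) = (-29 + r)/(l + r)
H = 175 (H = 5*35 = 175)
(H/(-715/367 + n(-31, -10)/111) - 523/(-201)) - 2699 = (175/(-715/367 + ((-29 - 31)/(-10 - 31))/111) - 523/(-201)) - 2699 = (175/(-715*1/367 + (-60/(-41))*(1/111)) - 523*(-1/201)) - 2699 = (175/(-715/367 - 1/41*(-60)*(1/111)) + 523/201) - 2699 = (175/(-715/367 + (60/41)*(1/111)) + 523/201) - 2699 = (175/(-715/367 + 20/1517) + 523/201) - 2699 = (175/(-1077315/556739) + 523/201) - 2699 = (175*(-556739/1077315) + 523/201) - 2699 = (-19485865/215463 + 523/201) - 2699 = -422663524/4812007 - 2699 = -13410270417/4812007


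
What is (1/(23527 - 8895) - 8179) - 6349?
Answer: -212573695/14632 ≈ -14528.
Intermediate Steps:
(1/(23527 - 8895) - 8179) - 6349 = (1/14632 - 8179) - 6349 = -119675127/14632 - 6349 = -212573695/14632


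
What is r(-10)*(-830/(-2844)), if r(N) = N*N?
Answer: 20750/711 ≈ 29.184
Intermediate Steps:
r(N) = N²
r(-10)*(-830/(-2844)) = (-10)²*(-830/(-2844)) = 100*(-830*(-1/2844)) = 100*(415/1422) = 20750/711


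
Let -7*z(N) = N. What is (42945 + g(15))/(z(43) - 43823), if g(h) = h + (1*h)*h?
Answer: -100765/102268 ≈ -0.98530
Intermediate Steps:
z(N) = -N/7
g(h) = h + h**2 (g(h) = h + h*h = h + h**2)
(42945 + g(15))/(z(43) - 43823) = (42945 + 15*(1 + 15))/(-1/7*43 - 43823) = (42945 + 15*16)/(-43/7 - 43823) = (42945 + 240)/(-306804/7) = 43185*(-7/306804) = -100765/102268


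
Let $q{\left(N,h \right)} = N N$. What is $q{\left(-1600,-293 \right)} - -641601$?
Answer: $3201601$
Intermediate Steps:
$q{\left(N,h \right)} = N^{2}$
$q{\left(-1600,-293 \right)} - -641601 = \left(-1600\right)^{2} - -641601 = 2560000 + 641601 = 3201601$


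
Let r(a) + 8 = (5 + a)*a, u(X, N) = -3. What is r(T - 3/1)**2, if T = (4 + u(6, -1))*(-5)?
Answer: 256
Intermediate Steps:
T = -5 (T = (4 - 3)*(-5) = 1*(-5) = -5)
r(a) = -8 + a*(5 + a) (r(a) = -8 + (5 + a)*a = -8 + a*(5 + a))
r(T - 3/1)**2 = (-8 + (-5 - 3/1)**2 + 5*(-5 - 3/1))**2 = (-8 + (-5 - 3)**2 + 5*(-5 - 3))**2 = (-8 + (-8)**2 + 5*(-8))**2 = (-8 + 64 - 40)**2 = 16**2 = 256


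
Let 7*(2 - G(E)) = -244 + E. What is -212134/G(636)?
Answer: 106067/27 ≈ 3928.4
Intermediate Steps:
G(E) = 258/7 - E/7 (G(E) = 2 - (-244 + E)/7 = 2 + (244/7 - E/7) = 258/7 - E/7)
-212134/G(636) = -212134/(258/7 - ⅐*636) = -212134/(258/7 - 636/7) = -212134/(-54) = -212134*(-1/54) = 106067/27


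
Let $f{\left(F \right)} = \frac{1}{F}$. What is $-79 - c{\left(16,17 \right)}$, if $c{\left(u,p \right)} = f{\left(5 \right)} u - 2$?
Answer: $- \frac{401}{5} \approx -80.2$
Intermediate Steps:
$c{\left(u,p \right)} = -2 + \frac{u}{5}$ ($c{\left(u,p \right)} = \frac{u}{5} - 2 = -2 + \frac{u}{5}$)
$-79 - c{\left(16,17 \right)} = -79 - \left(-2 + \frac{1}{5} \cdot 16\right) = -79 - \left(-2 + \frac{16}{5}\right) = -79 - \frac{6}{5} = - \frac{401}{5}$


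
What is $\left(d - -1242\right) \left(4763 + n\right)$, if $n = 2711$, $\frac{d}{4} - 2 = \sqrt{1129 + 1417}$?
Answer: $9342500 + 29896 \sqrt{2546} \approx 1.0851 \cdot 10^{7}$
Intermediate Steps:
$d = 8 + 4 \sqrt{2546}$ ($d = 8 + 4 \sqrt{1129 + 1417} = 8 + 4 \sqrt{2546} \approx 209.83$)
$\left(d - -1242\right) \left(4763 + n\right) = \left(\left(8 + 4 \sqrt{2546}\right) - -1242\right) \left(4763 + 2711\right) = \left(\left(8 + 4 \sqrt{2546}\right) + 1242\right) 7474 = \left(1250 + 4 \sqrt{2546}\right) 7474 = 9342500 + 29896 \sqrt{2546}$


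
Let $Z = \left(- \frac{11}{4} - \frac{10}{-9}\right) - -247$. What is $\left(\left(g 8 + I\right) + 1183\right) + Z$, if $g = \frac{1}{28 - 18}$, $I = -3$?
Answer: $\frac{256709}{180} \approx 1426.2$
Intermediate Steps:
$Z = \frac{8833}{36}$ ($Z = \left(\left(-11\right) \frac{1}{4} - - \frac{10}{9}\right) + 247 = \left(- \frac{11}{4} + \frac{10}{9}\right) + 247 = - \frac{59}{36} + 247 = \frac{8833}{36} \approx 245.36$)
$g = \frac{1}{10} \approx 0.1$
$\left(\left(g 8 + I\right) + 1183\right) + Z = \left(\left(\frac{1}{10} \cdot 8 - 3\right) + 1183\right) + \frac{8833}{36} = \left(\left(\frac{4}{5} - 3\right) + 1183\right) + \frac{8833}{36} = \left(- \frac{11}{5} + 1183\right) + \frac{8833}{36} = \frac{5904}{5} + \frac{8833}{36} = \frac{256709}{180}$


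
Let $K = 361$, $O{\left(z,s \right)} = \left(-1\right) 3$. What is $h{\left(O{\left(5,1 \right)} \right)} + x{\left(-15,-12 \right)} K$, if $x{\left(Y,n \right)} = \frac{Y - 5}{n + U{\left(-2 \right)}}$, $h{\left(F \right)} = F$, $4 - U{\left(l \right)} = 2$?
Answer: $719$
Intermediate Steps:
$U{\left(l \right)} = 2$ ($U{\left(l \right)} = 4 - 2 = 2$)
$O{\left(z,s \right)} = -3$
$x{\left(Y,n \right)} = \frac{-5 + Y}{2 + n}$ ($x{\left(Y,n \right)} = \frac{Y - 5}{n + 2} = \frac{-5 + Y}{2 + n}$)
$h{\left(O{\left(5,1 \right)} \right)} + x{\left(-15,-12 \right)} K = -3 + \frac{-5 - 15}{2 - 12} \cdot 361 = -3 + \frac{1}{-10} \left(-20\right) 361 = -3 + \left(- \frac{1}{10}\right) \left(-20\right) 361 = -3 + 2 \cdot 361 = -3 + 722 = 719$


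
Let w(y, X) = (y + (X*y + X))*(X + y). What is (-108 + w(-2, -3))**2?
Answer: 12769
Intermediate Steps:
w(y, X) = (X + y)*(X + y + X*y) (w(y, X) = (y + (X + X*y))*(X + y) = (X + y + X*y)*(X + y) = (X + y)*(X + y + X*y))
(-108 + w(-2, -3))**2 = (-108 + ((-3)**2 + (-2)**2 - 3*(-2)**2 - 2*(-3)**2 + 2*(-3)*(-2)))**2 = (-108 + (9 + 4 - 3*4 - 2*9 + 12))**2 = (-108 + (9 + 4 - 12 - 18 + 12))**2 = (-108 - 5)**2 = (-113)**2 = 12769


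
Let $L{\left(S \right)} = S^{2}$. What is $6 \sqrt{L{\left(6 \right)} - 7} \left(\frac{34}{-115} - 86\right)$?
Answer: $- \frac{59544 \sqrt{29}}{115} \approx -2788.3$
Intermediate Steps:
$6 \sqrt{L{\left(6 \right)} - 7} \left(\frac{34}{-115} - 86\right) = 6 \sqrt{6^{2} - 7} \left(\frac{34}{-115} - 86\right) = 6 \sqrt{36 - 7} \left(34 \left(- \frac{1}{115}\right) - 86\right) = 6 \sqrt{29} \left(- \frac{34}{115} - 86\right) = 6 \sqrt{29} \left(- \frac{9924}{115}\right) = - \frac{59544 \sqrt{29}}{115}$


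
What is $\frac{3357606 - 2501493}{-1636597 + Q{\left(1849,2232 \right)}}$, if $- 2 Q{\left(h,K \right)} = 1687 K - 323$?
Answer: $- \frac{570742}{2346085} \approx -0.24327$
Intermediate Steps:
$Q{\left(h,K \right)} = \frac{323}{2} - \frac{1687 K}{2}$ ($Q{\left(h,K \right)} = - \frac{1687 K - 323}{2} = - \frac{-323 + 1687 K}{2} = \frac{323}{2} - \frac{1687 K}{2}$)
$\frac{3357606 - 2501493}{-1636597 + Q{\left(1849,2232 \right)}} = \frac{3357606 - 2501493}{-1636597 + \left(\frac{323}{2} - 1882692\right)} = \frac{3357606 - 2501493}{-1636597 - \frac{3765061}{2}} = \frac{856113}{- \frac{7038255}{2}} = 856113 \left(- \frac{2}{7038255}\right) = - \frac{570742}{2346085}$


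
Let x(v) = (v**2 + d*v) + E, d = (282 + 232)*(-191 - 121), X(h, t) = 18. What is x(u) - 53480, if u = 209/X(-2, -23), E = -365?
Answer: -620706515/324 ≈ -1.9158e+6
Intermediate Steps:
d = -160368 (d = 514*(-312) = -160368)
u = 209/18 ≈ 11.611
x(v) = -365 + v**2 - 160368*v (x(v) = (v**2 - 160368*v) - 365 = -365 + v**2 - 160368*v)
x(u) - 53480 = (-365 + (209/18)**2 - 160368*209/18) - 53480 = (-365 + 43681/324 - 5586152/3) - 53480 = -603378995/324 - 53480 = -620706515/324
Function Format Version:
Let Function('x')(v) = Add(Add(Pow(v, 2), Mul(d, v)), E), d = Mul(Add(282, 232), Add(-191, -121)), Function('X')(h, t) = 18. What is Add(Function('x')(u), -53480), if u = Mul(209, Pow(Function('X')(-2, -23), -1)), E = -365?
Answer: Rational(-620706515, 324) ≈ -1.9158e+6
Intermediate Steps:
d = -160368 (d = Mul(514, -312) = -160368)
u = Rational(209, 18) (u = Mul(209, Pow(18, -1)) = Mul(209, Rational(1, 18)) = Rational(209, 18) ≈ 11.611)
Function('x')(v) = Add(-365, Pow(v, 2), Mul(-160368, v)) (Function('x')(v) = Add(Add(Pow(v, 2), Mul(-160368, v)), -365) = Add(-365, Pow(v, 2), Mul(-160368, v)))
Add(Function('x')(u), -53480) = Add(Add(-365, Pow(Rational(209, 18), 2), Mul(-160368, Rational(209, 18))), -53480) = Add(Add(-365, Rational(43681, 324), Rational(-5586152, 3)), -53480) = Add(Rational(-603378995, 324), -53480) = Rational(-620706515, 324)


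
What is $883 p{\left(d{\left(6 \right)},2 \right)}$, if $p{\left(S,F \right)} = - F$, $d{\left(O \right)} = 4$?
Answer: $-1766$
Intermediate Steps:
$883 p{\left(d{\left(6 \right)},2 \right)} = 883 \left(\left(-1\right) 2\right) = 883 \left(-2\right) = -1766$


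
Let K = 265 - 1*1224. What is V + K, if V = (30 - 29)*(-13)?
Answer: -972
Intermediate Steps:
K = -959 (K = 265 - 1224 = -959)
V = -13 (V = 1*(-13) = -13)
V + K = -13 - 959 = -972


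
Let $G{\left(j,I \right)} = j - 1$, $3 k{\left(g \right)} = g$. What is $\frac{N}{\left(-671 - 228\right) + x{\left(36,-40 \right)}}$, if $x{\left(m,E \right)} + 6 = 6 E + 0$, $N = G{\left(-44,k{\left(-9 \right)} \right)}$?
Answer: $\frac{9}{229} \approx 0.039301$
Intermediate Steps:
$k{\left(g \right)} = \frac{g}{3}$
$G{\left(j,I \right)} = -1 + j$ ($G{\left(j,I \right)} = j - 1 = -1 + j$)
$N = -45$ ($N = -1 - 44 = -45$)
$x{\left(m,E \right)} = -6 + 6 E$ ($x{\left(m,E \right)} = -6 + \left(6 E + 0\right) = -6 + 6 E$)
$\frac{N}{\left(-671 - 228\right) + x{\left(36,-40 \right)}} = - \frac{45}{\left(-671 - 228\right) + \left(-6 + 6 \left(-40\right)\right)} = - \frac{45}{-899 - 246} = - \frac{45}{-1145} = \left(-45\right) \left(- \frac{1}{1145}\right) = \frac{9}{229}$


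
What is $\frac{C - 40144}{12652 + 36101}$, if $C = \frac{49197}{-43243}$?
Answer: $- \frac{1735996189}{2108225979} \approx -0.82344$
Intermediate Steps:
$C = - \frac{49197}{43243}$ ($C = 49197 \left(- \frac{1}{43243}\right) = - \frac{49197}{43243} \approx -1.1377$)
$\frac{C - 40144}{12652 + 36101} = \frac{- \frac{49197}{43243} - 40144}{12652 + 36101} = - \frac{1735996189}{43243 \cdot 48753} = \left(- \frac{1735996189}{43243}\right) \frac{1}{48753} = - \frac{1735996189}{2108225979}$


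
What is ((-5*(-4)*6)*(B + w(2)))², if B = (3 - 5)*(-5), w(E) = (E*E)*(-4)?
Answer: 518400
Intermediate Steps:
w(E) = -4*E² (w(E) = E²*(-4) = -4*E²)
B = 10 (B = -2*(-5) = 10)
((-5*(-4)*6)*(B + w(2)))² = ((-5*(-4)*6)*(10 - 4*2²))² = ((20*6)*(10 - 4*4))² = (120*(10 - 16))² = (120*(-6))² = (-720)² = 518400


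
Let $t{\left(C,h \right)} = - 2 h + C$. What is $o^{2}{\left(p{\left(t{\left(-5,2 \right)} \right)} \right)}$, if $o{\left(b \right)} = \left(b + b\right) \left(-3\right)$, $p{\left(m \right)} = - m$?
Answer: $2916$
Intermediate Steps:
$t{\left(C,h \right)} = C - 2 h$
$o{\left(b \right)} = - 6 b$ ($o{\left(b \right)} = 2 b \left(-3\right) = - 6 b$)
$o^{2}{\left(p{\left(t{\left(-5,2 \right)} \right)} \right)} = \left(- 6 \left(- (-5 - 4)\right)\right)^{2} = \left(- 6 \left(\left(-1\right) \left(-9\right)\right)\right)^{2} = \left(\left(-6\right) 9\right)^{2} = \left(-54\right)^{2} = 2916$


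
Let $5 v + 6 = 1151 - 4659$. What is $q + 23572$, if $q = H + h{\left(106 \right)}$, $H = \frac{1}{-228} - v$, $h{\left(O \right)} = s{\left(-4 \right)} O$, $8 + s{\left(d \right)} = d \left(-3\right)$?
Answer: $\frac{28156627}{1140} \approx 24699.0$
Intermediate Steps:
$v = - \frac{3514}{5}$ ($v = - \frac{6}{5} + \frac{1151 - 4659}{5} = - \frac{6}{5} + \frac{1}{5} \left(-3508\right) = - \frac{6}{5} - \frac{3508}{5} = - \frac{3514}{5} \approx -702.8$)
$s{\left(d \right)} = -8 - 3 d$ ($s{\left(d \right)} = -8 + d \left(-3\right) = -8 - 3 d$)
$h{\left(O \right)} = 4 O$ ($h{\left(O \right)} = \left(-8 - -12\right) O = \left(-8 + 12\right) O = 4 O$)
$H = \frac{801187}{1140}$ ($H = \frac{1}{-228} - - \frac{3514}{5} = - \frac{1}{228} + \frac{3514}{5} = \frac{801187}{1140} \approx 702.8$)
$q = \frac{1284547}{1140}$ ($q = \frac{801187}{1140} + 4 \cdot 106 = \frac{801187}{1140} + 424 = \frac{1284547}{1140} \approx 1126.8$)
$q + 23572 = \frac{1284547}{1140} + 23572 = \frac{28156627}{1140}$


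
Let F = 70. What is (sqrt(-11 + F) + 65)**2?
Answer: (65 + sqrt(59))**2 ≈ 5282.5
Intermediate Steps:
(sqrt(-11 + F) + 65)**2 = (sqrt(-11 + 70) + 65)**2 = (sqrt(59) + 65)**2 = (65 + sqrt(59))**2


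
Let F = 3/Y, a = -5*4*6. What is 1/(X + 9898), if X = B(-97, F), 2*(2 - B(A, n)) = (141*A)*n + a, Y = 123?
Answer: 82/830397 ≈ 9.8748e-5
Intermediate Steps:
a = -120 (a = -20*6 = -120)
F = 1/41 (F = 3/123 = 3*(1/123) = 1/41 ≈ 0.024390)
B(A, n) = 62 - 141*A*n/2 (B(A, n) = 2 - ((141*A)*n - 120)/2 = 2 - (141*A*n - 120)/2 = 2 - (-120 + 141*A*n)/2 = 2 + (60 - 141*A*n/2) = 62 - 141*A*n/2)
X = 18761/82 (X = 62 - 141/2*(-97)*1/41 = 62 + 13677/82 = 18761/82 ≈ 228.79)
1/(X + 9898) = 1/(18761/82 + 9898) = 1/(830397/82) = 82/830397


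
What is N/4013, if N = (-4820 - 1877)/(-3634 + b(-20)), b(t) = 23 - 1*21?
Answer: 6697/14575216 ≈ 0.00045948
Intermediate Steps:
b(t) = 2 (b(t) = 23 - 21 = 2)
N = 6697/3632 (N = (-4820 - 1877)/(-3634 + 2) = -6697/(-3632) = -6697*(-1/3632) = 6697/3632 ≈ 1.8439)
N/4013 = (6697/3632)/4013 = (6697/3632)*(1/4013) = 6697/14575216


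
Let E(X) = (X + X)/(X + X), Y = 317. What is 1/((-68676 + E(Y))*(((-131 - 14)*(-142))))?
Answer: -1/1414018250 ≈ -7.0720e-10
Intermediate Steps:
E(X) = 1 (E(X) = (2*X)/((2*X)) = (2*X)*(1/(2*X)) = 1)
1/((-68676 + E(Y))*(((-131 - 14)*(-142)))) = 1/((-68676 + 1)*(((-131 - 14)*(-142)))) = 1/((-68675)*((-145*(-142)))) = -1/68675/20590 = -1/68675*1/20590 = -1/1414018250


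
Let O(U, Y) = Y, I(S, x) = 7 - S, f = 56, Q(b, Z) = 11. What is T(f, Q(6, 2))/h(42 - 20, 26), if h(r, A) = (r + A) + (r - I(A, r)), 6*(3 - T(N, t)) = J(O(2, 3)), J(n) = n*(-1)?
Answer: 7/178 ≈ 0.039326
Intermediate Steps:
J(n) = -n
T(N, t) = 7/2 (T(N, t) = 3 - (-1)*3/6 = 3 - 1/6*(-3) = 3 + 1/2 = 7/2)
h(r, A) = -7 + 2*A + 2*r (h(r, A) = (r + A) + (r - (7 - A)) = (A + r) + (r + (-7 + A)) = (A + r) + (-7 + A + r) = -7 + 2*A + 2*r)
T(f, Q(6, 2))/h(42 - 20, 26) = 7/(2*(-7 + 2*26 + 2*(42 - 20))) = 7/(2*(-7 + 52 + 2*22)) = 7/(2*(-7 + 52 + 44)) = (7/2)/89 = (7/2)*(1/89) = 7/178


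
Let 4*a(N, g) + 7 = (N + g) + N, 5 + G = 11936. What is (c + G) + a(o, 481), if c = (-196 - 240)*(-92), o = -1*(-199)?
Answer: 52261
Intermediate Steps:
o = 199
G = 11931 (G = -5 + 11936 = 11931)
c = 40112 (c = -436*(-92) = 40112)
a(N, g) = -7/4 + N/2 + g/4 (a(N, g) = -7/4 + ((N + g) + N)/4 = -7/4 + (g + 2*N)/4 = -7/4 + (N/2 + g/4) = -7/4 + N/2 + g/4)
(c + G) + a(o, 481) = (40112 + 11931) + (-7/4 + (1/2)*199 + (1/4)*481) = 52043 + (-7/4 + 199/2 + 481/4) = 52043 + 218 = 52261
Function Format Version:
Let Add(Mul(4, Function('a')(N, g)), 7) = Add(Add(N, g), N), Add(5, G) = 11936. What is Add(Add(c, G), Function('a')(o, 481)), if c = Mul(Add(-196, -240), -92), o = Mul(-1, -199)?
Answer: 52261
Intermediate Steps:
o = 199
G = 11931 (G = Add(-5, 11936) = 11931)
c = 40112 (c = Mul(-436, -92) = 40112)
Function('a')(N, g) = Add(Rational(-7, 4), Mul(Rational(1, 2), N), Mul(Rational(1, 4), g)) (Function('a')(N, g) = Add(Rational(-7, 4), Mul(Rational(1, 4), Add(Add(N, g), N))) = Add(Rational(-7, 4), Mul(Rational(1, 4), Add(g, Mul(2, N)))) = Add(Rational(-7, 4), Add(Mul(Rational(1, 2), N), Mul(Rational(1, 4), g))) = Add(Rational(-7, 4), Mul(Rational(1, 2), N), Mul(Rational(1, 4), g)))
Add(Add(c, G), Function('a')(o, 481)) = Add(Add(40112, 11931), Add(Rational(-7, 4), Mul(Rational(1, 2), 199), Mul(Rational(1, 4), 481))) = Add(52043, Add(Rational(-7, 4), Rational(199, 2), Rational(481, 4))) = Add(52043, 218) = 52261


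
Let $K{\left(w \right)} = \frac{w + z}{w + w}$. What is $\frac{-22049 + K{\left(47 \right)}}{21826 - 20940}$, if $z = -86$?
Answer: $- \frac{2072645}{83284} \approx -24.886$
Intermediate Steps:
$K{\left(w \right)} = \frac{-86 + w}{2 w}$ ($K{\left(w \right)} = \frac{w - 86}{w + w} = \frac{-86 + w}{2 w}$)
$\frac{-22049 + K{\left(47 \right)}}{21826 - 20940} = \frac{-22049 + \frac{-86 + 47}{2 \cdot 47}}{21826 - 20940} = \frac{-22049 + \frac{1}{2} \cdot \frac{1}{47} \left(-39\right)}{886} = \left(-22049 - \frac{39}{94}\right) \frac{1}{886} = \left(- \frac{2072645}{94}\right) \frac{1}{886} = - \frac{2072645}{83284}$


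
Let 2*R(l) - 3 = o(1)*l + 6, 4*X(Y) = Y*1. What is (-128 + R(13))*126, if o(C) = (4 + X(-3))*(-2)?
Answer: -41769/2 ≈ -20885.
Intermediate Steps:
X(Y) = Y/4 (X(Y) = (Y*1)/4 = Y/4)
o(C) = -13/2 (o(C) = (4 + (1/4)*(-3))*(-2) = (4 - 3/4)*(-2) = (13/4)*(-2) = -13/2)
R(l) = 9/2 - 13*l/4 (R(l) = 3/2 + (-13*l/2 + 6)/2 = 3/2 + (6 - 13*l/2)/2 = 3/2 + (3 - 13*l/4) = 9/2 - 13*l/4)
(-128 + R(13))*126 = (-128 + (9/2 - 13/4*13))*126 = (-128 + (9/2 - 169/4))*126 = (-128 - 151/4)*126 = -663/4*126 = -41769/2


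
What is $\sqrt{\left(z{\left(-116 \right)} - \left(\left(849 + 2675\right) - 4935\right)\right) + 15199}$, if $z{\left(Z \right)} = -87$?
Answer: $\sqrt{16523} \approx 128.54$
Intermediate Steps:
$\sqrt{\left(z{\left(-116 \right)} - \left(\left(849 + 2675\right) - 4935\right)\right) + 15199} = \sqrt{\left(-87 - \left(\left(849 + 2675\right) - 4935\right)\right) + 15199} = \sqrt{\left(-87 - \left(3524 - 4935\right)\right) + 15199} = \sqrt{\left(-87 - -1411\right) + 15199} = \sqrt{\left(-87 + 1411\right) + 15199} = \sqrt{1324 + 15199} = \sqrt{16523}$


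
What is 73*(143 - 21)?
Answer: 8906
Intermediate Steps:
73*(143 - 21) = 73*122 = 8906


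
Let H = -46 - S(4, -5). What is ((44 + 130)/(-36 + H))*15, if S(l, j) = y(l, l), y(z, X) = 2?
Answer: -435/14 ≈ -31.071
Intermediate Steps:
S(l, j) = 2
H = -48 (H = -46 - 1*2 = -46 - 2 = -48)
((44 + 130)/(-36 + H))*15 = ((44 + 130)/(-36 - 48))*15 = (174/(-84))*15 = (174*(-1/84))*15 = -29/14*15 = -435/14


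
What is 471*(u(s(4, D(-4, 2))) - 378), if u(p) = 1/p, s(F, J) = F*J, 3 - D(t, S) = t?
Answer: -4984593/28 ≈ -1.7802e+5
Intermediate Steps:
D(t, S) = 3 - t
471*(u(s(4, D(-4, 2))) - 378) = 471*(1/(4*(3 - 1*(-4))) - 378) = 471*(1/(4*(3 + 4)) - 378) = 471*(1/(4*7) - 378) = 471*(1/28 - 378) = 471*(-10583/28) = -4984593/28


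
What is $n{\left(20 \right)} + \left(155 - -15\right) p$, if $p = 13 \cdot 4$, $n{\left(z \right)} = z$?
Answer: $8860$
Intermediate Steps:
$p = 52$
$n{\left(20 \right)} + \left(155 - -15\right) p = 20 + \left(155 - -15\right) 52 = 20 + \left(155 + 15\right) 52 = 20 + 170 \cdot 52 = 20 + 8840 = 8860$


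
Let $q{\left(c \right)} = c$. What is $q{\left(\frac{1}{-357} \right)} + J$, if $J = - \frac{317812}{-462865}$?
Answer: $\frac{112996019}{165242805} \approx 0.68382$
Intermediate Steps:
$J = \frac{317812}{462865}$ ($J = \left(-317812\right) \left(- \frac{1}{462865}\right) = \frac{317812}{462865} \approx 0.68662$)
$q{\left(\frac{1}{-357} \right)} + J = \frac{1}{-357} + \frac{317812}{462865} = - \frac{1}{357} + \frac{317812}{462865} = \frac{112996019}{165242805}$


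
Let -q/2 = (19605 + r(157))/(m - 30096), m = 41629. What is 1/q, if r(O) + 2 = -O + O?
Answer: -11533/39206 ≈ -0.29416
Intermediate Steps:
r(O) = -2 (r(O) = -2 + (-O + O) = -2 + 0 = -2)
q = -39206/11533 (q = -2*(19605 - 2)/(41629 - 30096) = -39206/11533 ≈ -3.3995)
1/q = 1/(-39206/11533) = -11533/39206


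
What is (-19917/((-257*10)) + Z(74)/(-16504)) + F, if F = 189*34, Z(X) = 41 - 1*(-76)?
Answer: 136444499379/21207640 ≈ 6433.7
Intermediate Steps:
Z(X) = 117 (Z(X) = 41 + 76 = 117)
F = 6426
(-19917/((-257*10)) + Z(74)/(-16504)) + F = (-19917/((-257*10)) + 117/(-16504)) + 6426 = (-19917/(-2570) + 117*(-1/16504)) + 6426 = (-19917*(-1/2570) - 117/16504) + 6426 = (19917/2570 - 117/16504) + 6426 = 164204739/21207640 + 6426 = 136444499379/21207640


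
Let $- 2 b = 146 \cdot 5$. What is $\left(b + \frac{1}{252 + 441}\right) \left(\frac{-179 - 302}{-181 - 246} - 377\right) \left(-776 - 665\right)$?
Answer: $- \frac{5318207800672}{26901} \approx -1.977 \cdot 10^{8}$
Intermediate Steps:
$b = -365$ ($b = - \frac{146 \cdot 5}{2} = \left(- \frac{1}{2}\right) 730 = -365$)
$\left(b + \frac{1}{252 + 441}\right) \left(\frac{-179 - 302}{-181 - 246} - 377\right) \left(-776 - 665\right) = \left(-365 + \frac{1}{252 + 441}\right) \left(\frac{-179 - 302}{-181 - 246} - 377\right) \left(-776 - 665\right) = \left(-365 + \frac{1}{693}\right) \left(- \frac{481}{-427} - 377\right) \left(-1441\right) = \left(-365 + \frac{1}{693}\right) \left(\left(-481\right) \left(- \frac{1}{427}\right) - 377\right) \left(-1441\right) = - \frac{252944 \left(\frac{481}{427} - 377\right)}{693} \left(-1441\right) = \left(- \frac{252944}{693}\right) \left(- \frac{160498}{427}\right) \left(-1441\right) = \frac{40597006112}{295911} \left(-1441\right) = - \frac{5318207800672}{26901}$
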